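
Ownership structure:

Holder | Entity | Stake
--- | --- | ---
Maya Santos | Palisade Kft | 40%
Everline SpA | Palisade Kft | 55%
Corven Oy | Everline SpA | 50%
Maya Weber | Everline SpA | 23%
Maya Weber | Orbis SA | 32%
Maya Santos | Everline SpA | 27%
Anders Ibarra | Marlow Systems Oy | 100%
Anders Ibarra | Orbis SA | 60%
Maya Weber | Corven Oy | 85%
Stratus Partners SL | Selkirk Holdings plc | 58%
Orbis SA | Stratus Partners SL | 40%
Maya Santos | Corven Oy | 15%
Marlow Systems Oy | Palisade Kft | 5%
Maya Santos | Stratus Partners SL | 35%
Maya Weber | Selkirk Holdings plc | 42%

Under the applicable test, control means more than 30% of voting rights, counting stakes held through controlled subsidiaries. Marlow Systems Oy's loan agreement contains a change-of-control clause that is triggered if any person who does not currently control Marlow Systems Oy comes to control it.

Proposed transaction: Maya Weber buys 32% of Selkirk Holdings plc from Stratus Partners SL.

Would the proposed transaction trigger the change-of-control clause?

The purchase adds only to Maya Weber's holdings (Stratus's stake shrinks), so Maya Weber is the only person who could newly come to control Marlow.
Maya Weber holds 85% of Corven, so Maya Weber controls Corven.
Corven and Maya Weber together hold 50% + 23% = 73% of Everline, so Maya Weber controls Everline.
Maya Weber holds 32% of Orbis, so Maya Weber controls Orbis.
Orbis holds 40% of Stratus, so Maya Weber controls Stratus.
Everline holds 55% of Palisade, so Maya Weber controls Palisade.
Maya Weber and Stratus together hold 42% + 58% = 100% of Selkirk, so Maya Weber controls Selkirk.
Neither Maya Weber nor any entity Maya Weber controls holds any voting interest in Marlow.
So before the transaction, Maya Weber does not control Marlow.
After the purchase, Maya Weber's direct stake in Selkirk rises to 42% + 32% = 74%, and Stratus's stake falls to 26%.
Maya Weber and Stratus together hold 74% + 26% = 100% of Selkirk, so Maya Weber controls Selkirk.
After the transaction, neither Maya Weber nor any entity Maya Weber controls holds a voting interest in Marlow, so Maya Weber still does not control it.
No new person acquires control, so the clause is not triggered.

No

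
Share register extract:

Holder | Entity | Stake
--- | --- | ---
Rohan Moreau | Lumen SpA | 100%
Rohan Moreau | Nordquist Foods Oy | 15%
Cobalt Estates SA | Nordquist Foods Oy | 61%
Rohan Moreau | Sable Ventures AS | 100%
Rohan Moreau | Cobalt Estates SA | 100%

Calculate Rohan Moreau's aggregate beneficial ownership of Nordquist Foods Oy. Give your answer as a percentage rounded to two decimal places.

76.00%

Rohan reaches Nordquist along 2 paths.
Via Cobalt: 100% × 61% = 61%.
Direct stake: 15% = 15%.
Total: 61% + 15% = 76%.
Rounded: 76.00%.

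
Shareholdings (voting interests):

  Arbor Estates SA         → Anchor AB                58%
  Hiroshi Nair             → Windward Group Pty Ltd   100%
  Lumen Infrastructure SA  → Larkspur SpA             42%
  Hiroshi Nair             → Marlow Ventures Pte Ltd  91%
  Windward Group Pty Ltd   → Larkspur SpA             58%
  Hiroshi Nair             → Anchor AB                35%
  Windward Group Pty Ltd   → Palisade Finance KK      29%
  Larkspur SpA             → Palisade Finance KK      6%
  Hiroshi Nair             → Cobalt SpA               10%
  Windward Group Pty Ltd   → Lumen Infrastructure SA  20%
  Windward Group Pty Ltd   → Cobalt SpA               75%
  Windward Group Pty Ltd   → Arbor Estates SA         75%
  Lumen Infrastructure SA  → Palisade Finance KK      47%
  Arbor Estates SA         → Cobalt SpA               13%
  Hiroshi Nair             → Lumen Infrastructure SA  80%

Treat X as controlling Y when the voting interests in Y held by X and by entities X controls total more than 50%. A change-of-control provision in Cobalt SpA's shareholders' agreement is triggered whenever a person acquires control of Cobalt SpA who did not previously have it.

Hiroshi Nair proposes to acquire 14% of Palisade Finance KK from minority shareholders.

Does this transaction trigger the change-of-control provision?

The purchase changes only Hiroshi's holdings, so Hiroshi is the only person who could newly come to control Cobalt.
Hiroshi holds 100% of Windward, so Hiroshi controls Windward.
Windward holds 75% of Arbor, so Hiroshi controls Arbor.
Arbor and Windward and Hiroshi together hold 13% + 75% + 10% = 98% of Cobalt, so Hiroshi controls Cobalt.
So Hiroshi already controls Cobalt before the transaction.
After the purchase, Hiroshi holds 14% of Palisade directly.
Hiroshi controlled Cobalt already, so this is not a new person acquiring control; every other person's position is unchanged or reduced.
No new person acquires control, so the clause is not triggered.

No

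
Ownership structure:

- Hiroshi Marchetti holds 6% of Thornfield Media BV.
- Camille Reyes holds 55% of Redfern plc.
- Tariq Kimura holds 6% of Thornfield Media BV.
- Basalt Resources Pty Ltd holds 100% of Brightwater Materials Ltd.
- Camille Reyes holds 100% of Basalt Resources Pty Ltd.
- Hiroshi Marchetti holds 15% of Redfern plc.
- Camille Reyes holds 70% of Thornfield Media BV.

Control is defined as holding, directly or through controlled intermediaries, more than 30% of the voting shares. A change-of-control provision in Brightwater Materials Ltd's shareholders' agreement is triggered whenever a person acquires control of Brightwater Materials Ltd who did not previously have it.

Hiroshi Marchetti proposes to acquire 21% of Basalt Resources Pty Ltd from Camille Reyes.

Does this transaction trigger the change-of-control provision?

The purchase adds only to Hiroshi's holdings (Camille's stake shrinks), so Hiroshi is the only person who could newly come to control Brightwater.
Hiroshi's largest direct stake is 15% in Redfern, which does not meet the threshold, so Hiroshi controls no company.
Neither Hiroshi nor any entity Hiroshi controls holds any voting interest in Brightwater.
So before the transaction, Hiroshi does not control Brightwater.
After the purchase, Hiroshi holds 21% of Basalt directly, and Camille's stake falls to 79%.
Hiroshi's side now holds 21% of Basalt, not > 30%, so Hiroshi still does not control Basalt.
After the transaction, neither Hiroshi nor any entity Hiroshi controls holds a voting interest in Brightwater, so Hiroshi still does not control it.
No new person acquires control, so the clause is not triggered.

No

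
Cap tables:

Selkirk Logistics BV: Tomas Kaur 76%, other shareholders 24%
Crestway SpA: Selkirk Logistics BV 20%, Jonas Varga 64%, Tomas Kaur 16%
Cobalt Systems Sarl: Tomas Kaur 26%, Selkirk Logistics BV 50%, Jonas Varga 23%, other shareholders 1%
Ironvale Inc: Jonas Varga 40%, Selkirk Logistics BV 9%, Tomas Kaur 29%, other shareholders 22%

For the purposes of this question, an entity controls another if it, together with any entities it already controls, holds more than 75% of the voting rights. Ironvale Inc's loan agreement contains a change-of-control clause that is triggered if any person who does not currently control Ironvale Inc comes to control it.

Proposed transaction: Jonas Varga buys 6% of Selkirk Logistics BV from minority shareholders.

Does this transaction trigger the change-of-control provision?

No

The purchase changes only Jonas's holdings, so Jonas is the only person who could newly come to control Ironvale.
Jonas's largest direct stake is 64% in Crestway, which does not meet the threshold, so Jonas controls no company.
In Ironvale, Jonas's side holds only 40%, not > 75%.
So before the transaction, Jonas does not control Ironvale.
After the purchase, Jonas holds 6% of Selkirk directly.
Jonas's side now holds 6% of Selkirk, not > 75%, so Jonas still does not control Selkirk.
After the transaction, Jonas's side holds 40% of Ironvale, not > 75%, so Jonas still does not control Ironvale.
No new person acquires control, so the clause is not triggered.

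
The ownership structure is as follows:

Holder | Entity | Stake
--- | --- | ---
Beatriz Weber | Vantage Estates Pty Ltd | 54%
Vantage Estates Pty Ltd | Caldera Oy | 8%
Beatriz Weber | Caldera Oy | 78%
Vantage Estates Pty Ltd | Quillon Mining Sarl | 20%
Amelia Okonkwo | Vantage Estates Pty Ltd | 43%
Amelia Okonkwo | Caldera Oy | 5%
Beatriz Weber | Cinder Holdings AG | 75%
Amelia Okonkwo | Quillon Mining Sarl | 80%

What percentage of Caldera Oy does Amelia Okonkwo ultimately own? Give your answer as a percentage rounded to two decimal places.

Amelia reaches Caldera along 2 paths.
Direct stake: 5% = 5%.
Via Vantage: 43% × 8% = 3.44%.
Total: 5% + 3.44% = 8.44%.

8.44%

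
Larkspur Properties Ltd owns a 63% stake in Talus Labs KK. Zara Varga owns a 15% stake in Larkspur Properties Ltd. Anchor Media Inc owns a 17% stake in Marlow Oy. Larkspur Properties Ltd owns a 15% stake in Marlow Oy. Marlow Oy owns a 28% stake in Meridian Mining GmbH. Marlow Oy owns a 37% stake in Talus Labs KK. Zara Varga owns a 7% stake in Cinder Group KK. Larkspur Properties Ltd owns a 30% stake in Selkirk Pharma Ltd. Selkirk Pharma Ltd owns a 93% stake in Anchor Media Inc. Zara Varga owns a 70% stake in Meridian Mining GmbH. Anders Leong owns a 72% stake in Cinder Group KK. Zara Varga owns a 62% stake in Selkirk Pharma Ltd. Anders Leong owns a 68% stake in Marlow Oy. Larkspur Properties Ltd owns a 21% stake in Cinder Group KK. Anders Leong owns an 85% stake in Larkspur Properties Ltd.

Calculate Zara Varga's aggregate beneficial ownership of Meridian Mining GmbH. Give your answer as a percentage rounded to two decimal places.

Zara reaches Meridian along 4 paths.
Via Larkspur → Marlow: 15% × 15% × 28% = 0.63%.
Via Selkirk → Anchor → Marlow: 62% × 93% × 17% × 28% = 2.744616%.
Via Larkspur → Selkirk → Anchor → Marlow: 15% × 30% × 93% × 17% × 28% = 0.199206%.
Direct stake: 70% = 70%.
Total: 0.63% + 2.744616% + 0.199206% + 70% = 73.573822%.
Rounded: 73.57%.

73.57%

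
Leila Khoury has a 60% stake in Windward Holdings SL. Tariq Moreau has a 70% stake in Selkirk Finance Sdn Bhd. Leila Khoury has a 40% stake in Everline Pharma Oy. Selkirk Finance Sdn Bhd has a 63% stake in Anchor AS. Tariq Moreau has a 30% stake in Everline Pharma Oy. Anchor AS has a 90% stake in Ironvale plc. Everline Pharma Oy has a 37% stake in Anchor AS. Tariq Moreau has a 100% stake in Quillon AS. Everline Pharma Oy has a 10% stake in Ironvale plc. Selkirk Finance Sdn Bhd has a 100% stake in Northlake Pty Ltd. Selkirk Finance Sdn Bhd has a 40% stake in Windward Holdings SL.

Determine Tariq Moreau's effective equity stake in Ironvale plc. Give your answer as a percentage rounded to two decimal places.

Tariq reaches Ironvale along 3 paths.
Via Everline: 30% × 10% = 3%.
Via Everline → Anchor: 30% × 37% × 90% = 9.99%.
Via Selkirk → Anchor: 70% × 63% × 90% = 39.69%.
Total: 3% + 9.99% + 39.69% = 52.68%.

52.68%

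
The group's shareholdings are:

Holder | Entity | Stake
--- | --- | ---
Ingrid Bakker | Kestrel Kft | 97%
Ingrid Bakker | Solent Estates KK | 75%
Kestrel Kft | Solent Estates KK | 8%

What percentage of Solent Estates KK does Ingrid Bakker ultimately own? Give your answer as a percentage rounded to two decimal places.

82.76%

Ingrid reaches Solent along 2 paths.
Direct stake: 75% = 75%.
Via Kestrel: 97% × 8% = 7.76%.
Total: 75% + 7.76% = 82.76%.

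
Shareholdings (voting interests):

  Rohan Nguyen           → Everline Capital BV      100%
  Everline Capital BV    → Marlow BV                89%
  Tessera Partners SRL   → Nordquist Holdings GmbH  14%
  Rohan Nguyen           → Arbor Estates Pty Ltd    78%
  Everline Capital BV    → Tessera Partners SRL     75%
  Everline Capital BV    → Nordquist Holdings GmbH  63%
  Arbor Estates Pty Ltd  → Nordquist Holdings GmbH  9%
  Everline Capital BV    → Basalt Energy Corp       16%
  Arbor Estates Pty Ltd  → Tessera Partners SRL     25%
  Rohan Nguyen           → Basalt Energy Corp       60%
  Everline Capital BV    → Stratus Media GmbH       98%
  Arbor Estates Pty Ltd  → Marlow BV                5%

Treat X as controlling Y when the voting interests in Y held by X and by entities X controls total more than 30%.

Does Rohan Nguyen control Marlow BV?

Yes

Rohan holds 78% of Arbor, so Rohan controls Arbor.
Rohan holds 100% of Everline, so Rohan controls Everline.
Everline and Arbor together hold 89% + 5% = 94% of Marlow, so Rohan controls Marlow.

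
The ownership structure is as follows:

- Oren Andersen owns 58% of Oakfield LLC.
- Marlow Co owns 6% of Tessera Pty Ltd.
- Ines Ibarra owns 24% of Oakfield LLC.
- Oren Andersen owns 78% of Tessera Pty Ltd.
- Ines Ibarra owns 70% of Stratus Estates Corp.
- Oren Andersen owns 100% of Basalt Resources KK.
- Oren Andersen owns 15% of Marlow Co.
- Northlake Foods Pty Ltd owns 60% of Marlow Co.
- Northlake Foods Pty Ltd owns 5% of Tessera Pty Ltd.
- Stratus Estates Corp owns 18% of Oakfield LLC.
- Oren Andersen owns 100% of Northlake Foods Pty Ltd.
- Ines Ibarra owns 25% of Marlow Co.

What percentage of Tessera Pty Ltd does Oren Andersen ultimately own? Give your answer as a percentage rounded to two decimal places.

87.50%

Oren reaches Tessera along 4 paths.
Direct stake: 78% = 78%.
Via Northlake: 100% × 5% = 5%.
Via Northlake → Marlow: 100% × 60% × 6% = 3.6%.
Via Marlow: 15% × 6% = 0.9%.
Total: 78% + 5% + 3.6% + 0.9% = 87.5%.
Rounded: 87.50%.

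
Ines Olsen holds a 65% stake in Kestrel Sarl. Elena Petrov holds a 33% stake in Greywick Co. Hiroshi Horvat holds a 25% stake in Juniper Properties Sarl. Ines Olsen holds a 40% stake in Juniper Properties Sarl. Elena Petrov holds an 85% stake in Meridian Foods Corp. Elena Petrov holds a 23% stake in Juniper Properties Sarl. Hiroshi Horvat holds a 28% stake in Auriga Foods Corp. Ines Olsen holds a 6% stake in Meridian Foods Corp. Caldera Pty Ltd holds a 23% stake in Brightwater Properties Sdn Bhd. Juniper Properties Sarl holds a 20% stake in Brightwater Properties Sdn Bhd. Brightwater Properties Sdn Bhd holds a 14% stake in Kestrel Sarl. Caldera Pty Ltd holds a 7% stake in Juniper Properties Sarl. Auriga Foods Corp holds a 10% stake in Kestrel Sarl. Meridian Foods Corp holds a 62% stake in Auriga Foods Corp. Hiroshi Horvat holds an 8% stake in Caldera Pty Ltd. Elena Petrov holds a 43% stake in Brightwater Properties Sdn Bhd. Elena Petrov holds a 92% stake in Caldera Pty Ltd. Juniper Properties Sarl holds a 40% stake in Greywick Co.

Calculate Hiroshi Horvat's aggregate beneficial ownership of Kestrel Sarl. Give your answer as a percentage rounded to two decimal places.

3.77%

Hiroshi reaches Kestrel along 4 paths.
Via Auriga: 28% × 10% = 2.8%.
Via Caldera → Brightwater: 8% × 23% × 14% = 0.2576%.
Via Caldera → Juniper → Brightwater: 8% × 7% × 20% × 14% = 0.01568%.
Via Juniper → Brightwater: 25% × 20% × 14% = 0.7%.
Total: 2.8% + 0.2576% + 0.01568% + 0.7% = 3.77328%.
Rounded: 3.77%.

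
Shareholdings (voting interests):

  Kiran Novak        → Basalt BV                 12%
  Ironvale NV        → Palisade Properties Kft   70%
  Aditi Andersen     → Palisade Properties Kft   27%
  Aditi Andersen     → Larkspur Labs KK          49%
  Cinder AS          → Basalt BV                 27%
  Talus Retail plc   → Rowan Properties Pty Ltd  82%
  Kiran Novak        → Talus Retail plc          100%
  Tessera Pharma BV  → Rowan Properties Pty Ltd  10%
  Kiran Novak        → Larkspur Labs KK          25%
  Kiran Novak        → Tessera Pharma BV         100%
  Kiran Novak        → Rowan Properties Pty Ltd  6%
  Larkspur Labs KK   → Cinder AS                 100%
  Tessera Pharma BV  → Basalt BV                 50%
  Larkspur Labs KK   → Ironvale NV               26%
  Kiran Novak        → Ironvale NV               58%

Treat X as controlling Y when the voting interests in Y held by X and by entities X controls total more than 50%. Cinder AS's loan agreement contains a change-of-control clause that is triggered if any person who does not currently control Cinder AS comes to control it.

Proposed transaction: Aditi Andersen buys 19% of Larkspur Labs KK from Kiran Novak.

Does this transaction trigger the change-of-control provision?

Yes

The purchase adds only to Aditi's holdings (Kiran's stake shrinks), so Aditi is the only person who could newly come to control Cinder.
Aditi's largest direct stake is 49% in Larkspur, which does not meet the threshold, so Aditi controls no company.
Neither Aditi nor any entity Aditi controls holds any voting interest in Cinder.
So before the transaction, Aditi does not control Cinder.
After the purchase, Aditi's direct stake in Larkspur rises to 49% + 19% = 68%, and Kiran's stake falls to 6%.
Aditi holds 68% of Larkspur, so Aditi controls Larkspur.
Larkspur holds 100% of Cinder, so Aditi controls Cinder.
Aditi did not control Cinder before and does after, so the clause is triggered.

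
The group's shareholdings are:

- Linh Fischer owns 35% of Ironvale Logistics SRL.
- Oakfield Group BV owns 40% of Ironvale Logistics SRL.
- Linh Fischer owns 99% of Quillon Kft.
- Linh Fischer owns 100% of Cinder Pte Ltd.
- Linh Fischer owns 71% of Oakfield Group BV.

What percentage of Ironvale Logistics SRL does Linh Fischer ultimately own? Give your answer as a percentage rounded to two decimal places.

63.40%

Linh reaches Ironvale along 2 paths.
Direct stake: 35% = 35%.
Via Oakfield: 71% × 40% = 28.4%.
Total: 35% + 28.4% = 63.4%.
Rounded: 63.40%.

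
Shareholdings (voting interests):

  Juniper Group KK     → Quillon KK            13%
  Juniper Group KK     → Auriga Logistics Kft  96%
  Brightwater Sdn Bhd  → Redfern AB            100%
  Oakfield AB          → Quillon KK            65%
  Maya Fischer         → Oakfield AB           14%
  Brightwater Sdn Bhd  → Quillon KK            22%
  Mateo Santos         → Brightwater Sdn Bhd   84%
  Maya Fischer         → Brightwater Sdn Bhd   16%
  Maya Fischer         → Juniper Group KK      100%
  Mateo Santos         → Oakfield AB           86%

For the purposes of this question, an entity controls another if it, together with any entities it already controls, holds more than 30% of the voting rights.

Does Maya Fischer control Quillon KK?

Maya holds 100% of Juniper, so Maya controls Juniper.
Juniper holds 96% of Auriga, so Maya controls Auriga.
In Quillon, Maya's side holds only 13%, not > 30%.
So Maya does not control Quillon.

No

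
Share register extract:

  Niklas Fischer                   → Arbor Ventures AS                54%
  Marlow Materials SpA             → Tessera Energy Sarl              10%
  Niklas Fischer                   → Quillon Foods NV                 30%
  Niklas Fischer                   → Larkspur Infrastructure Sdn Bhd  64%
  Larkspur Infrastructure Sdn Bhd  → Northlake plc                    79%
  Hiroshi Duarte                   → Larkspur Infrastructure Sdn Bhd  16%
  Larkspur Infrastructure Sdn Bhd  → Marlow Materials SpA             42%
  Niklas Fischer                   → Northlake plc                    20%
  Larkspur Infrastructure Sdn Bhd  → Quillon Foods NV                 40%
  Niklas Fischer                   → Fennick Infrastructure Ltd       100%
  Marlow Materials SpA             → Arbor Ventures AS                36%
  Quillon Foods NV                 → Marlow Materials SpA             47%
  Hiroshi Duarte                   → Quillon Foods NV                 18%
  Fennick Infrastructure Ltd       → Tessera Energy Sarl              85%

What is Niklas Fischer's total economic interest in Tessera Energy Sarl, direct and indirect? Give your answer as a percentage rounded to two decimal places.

90.30%

Niklas reaches Tessera along 4 paths.
Via Fennick: 100% × 85% = 85%.
Via Larkspur → Quillon → Marlow: 64% × 40% × 47% × 10% = 1.2032%.
Via Quillon → Marlow: 30% × 47% × 10% = 1.41%.
Via Larkspur → Marlow: 64% × 42% × 10% = 2.688%.
Total: 85% + 1.2032% + 1.41% + 2.688% = 90.3012%.
Rounded: 90.30%.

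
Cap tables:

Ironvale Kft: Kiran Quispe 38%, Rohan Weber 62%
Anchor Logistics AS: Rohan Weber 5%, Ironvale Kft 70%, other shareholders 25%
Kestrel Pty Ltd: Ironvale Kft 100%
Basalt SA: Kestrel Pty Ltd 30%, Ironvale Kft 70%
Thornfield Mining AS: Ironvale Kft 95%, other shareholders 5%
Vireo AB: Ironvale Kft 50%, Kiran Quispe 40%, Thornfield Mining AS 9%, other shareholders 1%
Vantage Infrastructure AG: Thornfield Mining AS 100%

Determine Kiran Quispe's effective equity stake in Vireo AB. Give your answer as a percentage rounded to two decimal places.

62.25%

Kiran reaches Vireo along 3 paths.
Via Ironvale: 38% × 50% = 19%.
Direct stake: 40% = 40%.
Via Ironvale → Thornfield: 38% × 95% × 9% = 3.249%.
Total: 19% + 40% + 3.249% = 62.249%.
Rounded: 62.25%.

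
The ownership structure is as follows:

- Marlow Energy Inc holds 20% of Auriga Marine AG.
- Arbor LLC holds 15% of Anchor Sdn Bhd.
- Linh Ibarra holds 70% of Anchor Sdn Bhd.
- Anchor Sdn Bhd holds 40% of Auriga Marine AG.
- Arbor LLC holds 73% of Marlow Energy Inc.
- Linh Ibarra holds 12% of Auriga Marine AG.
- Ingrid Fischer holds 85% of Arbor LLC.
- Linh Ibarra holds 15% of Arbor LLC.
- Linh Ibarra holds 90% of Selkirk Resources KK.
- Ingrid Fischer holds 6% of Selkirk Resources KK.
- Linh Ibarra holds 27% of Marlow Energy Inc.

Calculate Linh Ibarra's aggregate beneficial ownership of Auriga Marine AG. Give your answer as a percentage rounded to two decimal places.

48.49%

Linh reaches Auriga along 5 paths.
Via Anchor: 70% × 40% = 28%.
Via Arbor → Anchor: 15% × 15% × 40% = 0.9%.
Direct stake: 12% = 12%.
Via Arbor → Marlow: 15% × 73% × 20% = 2.19%.
Via Marlow: 27% × 20% = 5.4%.
Total: 28% + 0.9% + 12% + 2.19% + 5.4% = 48.49%.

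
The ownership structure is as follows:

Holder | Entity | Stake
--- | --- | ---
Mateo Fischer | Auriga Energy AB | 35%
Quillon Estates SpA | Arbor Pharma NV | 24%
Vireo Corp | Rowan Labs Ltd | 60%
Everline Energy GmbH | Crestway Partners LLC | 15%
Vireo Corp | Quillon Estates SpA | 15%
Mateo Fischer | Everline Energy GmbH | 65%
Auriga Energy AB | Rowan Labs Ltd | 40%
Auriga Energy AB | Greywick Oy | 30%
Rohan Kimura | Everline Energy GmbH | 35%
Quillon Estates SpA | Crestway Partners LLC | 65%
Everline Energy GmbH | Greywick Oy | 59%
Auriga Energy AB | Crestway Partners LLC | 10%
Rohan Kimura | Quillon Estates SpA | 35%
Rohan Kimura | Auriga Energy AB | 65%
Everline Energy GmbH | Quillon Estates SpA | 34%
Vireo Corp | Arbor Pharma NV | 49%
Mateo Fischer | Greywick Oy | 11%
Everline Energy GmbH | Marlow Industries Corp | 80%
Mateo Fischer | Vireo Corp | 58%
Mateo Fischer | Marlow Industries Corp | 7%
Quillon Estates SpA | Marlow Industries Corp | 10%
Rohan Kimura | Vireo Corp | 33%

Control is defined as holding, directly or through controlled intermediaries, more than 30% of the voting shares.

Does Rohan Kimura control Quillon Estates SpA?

Rohan holds 33% of Vireo, so Rohan controls Vireo.
Rohan holds 35% of Everline, so Rohan controls Everline.
Everline and Vireo and Rohan together hold 34% + 15% + 35% = 84% of Quillon, so Rohan controls Quillon.

Yes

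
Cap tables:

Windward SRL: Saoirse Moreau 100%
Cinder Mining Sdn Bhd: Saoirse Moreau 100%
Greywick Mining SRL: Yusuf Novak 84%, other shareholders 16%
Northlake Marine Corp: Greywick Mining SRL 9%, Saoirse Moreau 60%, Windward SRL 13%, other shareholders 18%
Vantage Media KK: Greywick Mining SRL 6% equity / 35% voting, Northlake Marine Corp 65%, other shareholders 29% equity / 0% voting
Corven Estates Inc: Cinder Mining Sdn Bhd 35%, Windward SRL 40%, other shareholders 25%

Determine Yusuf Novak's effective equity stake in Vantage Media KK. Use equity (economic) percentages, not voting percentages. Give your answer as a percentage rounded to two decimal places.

Yusuf reaches Vantage along 2 paths.
Via Greywick: 84% × 6% = 5.04%.
Via Greywick → Northlake: 84% × 9% × 65% = 4.914%.
Total: 5.04% + 4.914% = 9.954%.
Rounded: 9.95%.

9.95%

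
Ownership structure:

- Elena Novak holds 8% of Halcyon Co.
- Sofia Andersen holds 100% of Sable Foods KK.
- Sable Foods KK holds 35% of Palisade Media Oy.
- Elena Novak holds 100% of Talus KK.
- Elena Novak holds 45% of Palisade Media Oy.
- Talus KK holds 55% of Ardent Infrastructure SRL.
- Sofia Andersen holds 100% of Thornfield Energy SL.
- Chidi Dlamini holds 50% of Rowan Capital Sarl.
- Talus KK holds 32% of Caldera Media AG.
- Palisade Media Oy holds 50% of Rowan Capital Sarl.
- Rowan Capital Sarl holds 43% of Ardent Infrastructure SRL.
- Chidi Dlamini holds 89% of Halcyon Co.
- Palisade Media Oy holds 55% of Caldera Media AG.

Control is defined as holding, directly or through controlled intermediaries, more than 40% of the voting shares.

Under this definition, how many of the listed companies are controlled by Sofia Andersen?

Sofia holds 100% of Sable, so Sofia controls Sable.
Sofia holds 100% of Thornfield, so Sofia controls Thornfield.
No other company's threshold is met.
Sofia controls 2 companies.

2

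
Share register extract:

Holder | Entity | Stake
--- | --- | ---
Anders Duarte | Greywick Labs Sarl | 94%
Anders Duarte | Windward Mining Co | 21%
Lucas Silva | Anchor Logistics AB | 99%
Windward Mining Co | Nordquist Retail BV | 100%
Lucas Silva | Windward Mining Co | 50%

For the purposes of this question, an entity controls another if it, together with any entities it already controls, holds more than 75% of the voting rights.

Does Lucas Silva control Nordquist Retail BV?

Lucas holds 99% of Anchor, so Lucas controls Anchor.
Neither Lucas nor any entity Lucas controls holds any voting interest in Nordquist.
So Lucas does not control Nordquist.

No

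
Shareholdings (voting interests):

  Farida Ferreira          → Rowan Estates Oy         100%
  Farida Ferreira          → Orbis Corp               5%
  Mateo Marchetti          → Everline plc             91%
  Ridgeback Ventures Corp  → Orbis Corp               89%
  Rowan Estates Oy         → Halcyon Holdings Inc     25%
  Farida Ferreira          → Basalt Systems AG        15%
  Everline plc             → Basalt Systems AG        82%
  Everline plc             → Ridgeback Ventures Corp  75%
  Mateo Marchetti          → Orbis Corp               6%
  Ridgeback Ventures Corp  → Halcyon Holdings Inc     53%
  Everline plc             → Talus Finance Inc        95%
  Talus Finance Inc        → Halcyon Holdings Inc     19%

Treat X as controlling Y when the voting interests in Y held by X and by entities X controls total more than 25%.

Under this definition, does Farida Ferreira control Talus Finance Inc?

Farida holds 100% of Rowan, so Farida controls Rowan.
Neither Farida nor any entity Farida controls holds any voting interest in Talus.
So Farida does not control Talus.

No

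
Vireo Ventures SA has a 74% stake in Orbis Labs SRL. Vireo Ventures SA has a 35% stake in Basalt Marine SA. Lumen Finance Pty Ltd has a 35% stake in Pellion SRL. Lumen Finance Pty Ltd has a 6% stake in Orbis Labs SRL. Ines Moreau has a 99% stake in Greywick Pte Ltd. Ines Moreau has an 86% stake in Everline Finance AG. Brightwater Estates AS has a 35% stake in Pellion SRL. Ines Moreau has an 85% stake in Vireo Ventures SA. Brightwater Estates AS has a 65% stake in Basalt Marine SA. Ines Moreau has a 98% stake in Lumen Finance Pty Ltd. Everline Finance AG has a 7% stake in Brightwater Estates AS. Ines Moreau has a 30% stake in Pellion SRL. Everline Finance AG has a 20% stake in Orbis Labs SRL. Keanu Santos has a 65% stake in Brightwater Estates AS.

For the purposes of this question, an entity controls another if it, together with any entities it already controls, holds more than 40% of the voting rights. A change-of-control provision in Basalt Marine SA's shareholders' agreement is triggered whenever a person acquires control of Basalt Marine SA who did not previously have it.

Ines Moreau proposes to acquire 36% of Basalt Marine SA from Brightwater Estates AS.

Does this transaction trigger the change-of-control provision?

The purchase adds only to Ines's holdings (Brightwater's stake shrinks), so Ines is the only person who could newly come to control Basalt.
Ines holds 85% of Vireo, so Ines controls Vireo.
Ines holds 99% of Greywick, so Ines controls Greywick.
Ines holds 86% of Everline, so Ines controls Everline.
Ines holds 98% of Lumen, so Ines controls Lumen.
Vireo and Lumen and Everline together hold 74% + 6% + 20% = 100% of Orbis, so Ines controls Orbis.
Lumen and Ines together hold 35% + 30% = 65% of Pellion, so Ines controls Pellion.
In Basalt, Ines's side holds only 35%, not > 40%.
So before the transaction, Ines does not control Basalt.
After the purchase, Ines holds 36% of Basalt directly, and Brightwater's stake falls to 29%.
Vireo and Ines together hold 35% + 36% = 71% of Basalt, so Ines controls Basalt.
Ines did not control Basalt before and does after, so the clause is triggered.

Yes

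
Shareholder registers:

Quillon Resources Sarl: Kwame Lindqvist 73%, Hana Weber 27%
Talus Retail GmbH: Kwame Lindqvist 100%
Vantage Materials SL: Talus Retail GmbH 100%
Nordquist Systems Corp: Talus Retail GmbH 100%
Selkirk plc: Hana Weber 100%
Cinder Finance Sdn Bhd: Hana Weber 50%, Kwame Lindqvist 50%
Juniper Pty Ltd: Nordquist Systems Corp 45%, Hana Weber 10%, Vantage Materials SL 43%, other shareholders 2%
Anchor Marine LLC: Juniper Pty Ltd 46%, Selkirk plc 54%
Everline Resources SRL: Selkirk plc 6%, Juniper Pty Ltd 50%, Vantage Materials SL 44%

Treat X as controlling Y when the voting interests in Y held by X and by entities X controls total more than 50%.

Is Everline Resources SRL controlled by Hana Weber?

No

Hana holds 100% of Selkirk, so Hana controls Selkirk.
Selkirk holds 54% of Anchor, so Hana controls Anchor.
In Everline, Hana's side holds only 6%, not > 50%.
So Hana does not control Everline.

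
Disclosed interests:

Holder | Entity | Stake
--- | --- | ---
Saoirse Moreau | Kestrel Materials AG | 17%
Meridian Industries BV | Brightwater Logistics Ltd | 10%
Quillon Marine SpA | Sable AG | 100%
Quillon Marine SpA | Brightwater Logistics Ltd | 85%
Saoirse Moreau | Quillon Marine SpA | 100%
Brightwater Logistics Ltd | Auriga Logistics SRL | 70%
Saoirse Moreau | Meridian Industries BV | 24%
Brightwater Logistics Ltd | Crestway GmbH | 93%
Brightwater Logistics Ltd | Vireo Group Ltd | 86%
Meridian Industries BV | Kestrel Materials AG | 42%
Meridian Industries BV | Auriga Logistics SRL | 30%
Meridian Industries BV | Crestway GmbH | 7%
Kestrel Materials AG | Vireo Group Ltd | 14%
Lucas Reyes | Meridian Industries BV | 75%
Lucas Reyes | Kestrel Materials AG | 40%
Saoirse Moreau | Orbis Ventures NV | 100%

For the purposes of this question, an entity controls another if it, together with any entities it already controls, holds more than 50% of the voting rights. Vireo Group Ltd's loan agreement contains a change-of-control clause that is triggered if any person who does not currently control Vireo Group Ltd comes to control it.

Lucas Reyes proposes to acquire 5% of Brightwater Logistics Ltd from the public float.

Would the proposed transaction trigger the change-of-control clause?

No

The purchase changes only Lucas's holdings, so Lucas is the only person who could newly come to control Vireo.
Lucas holds 75% of Meridian, so Lucas controls Meridian.
Lucas and Meridian together hold 40% + 42% = 82% of Kestrel, so Lucas controls Kestrel.
In Vireo, Lucas's side holds only 14%, not > 50%.
So before the transaction, Lucas does not control Vireo.
After the purchase, Lucas holds 5% of Brightwater directly.
Lucas's side now holds 10% + 5% = 15% of Brightwater, not > 50%, so Lucas still does not control Brightwater.
After the transaction, Lucas's side holds 14% of Vireo, not > 50%, so Lucas still does not control Vireo.
No new person acquires control, so the clause is not triggered.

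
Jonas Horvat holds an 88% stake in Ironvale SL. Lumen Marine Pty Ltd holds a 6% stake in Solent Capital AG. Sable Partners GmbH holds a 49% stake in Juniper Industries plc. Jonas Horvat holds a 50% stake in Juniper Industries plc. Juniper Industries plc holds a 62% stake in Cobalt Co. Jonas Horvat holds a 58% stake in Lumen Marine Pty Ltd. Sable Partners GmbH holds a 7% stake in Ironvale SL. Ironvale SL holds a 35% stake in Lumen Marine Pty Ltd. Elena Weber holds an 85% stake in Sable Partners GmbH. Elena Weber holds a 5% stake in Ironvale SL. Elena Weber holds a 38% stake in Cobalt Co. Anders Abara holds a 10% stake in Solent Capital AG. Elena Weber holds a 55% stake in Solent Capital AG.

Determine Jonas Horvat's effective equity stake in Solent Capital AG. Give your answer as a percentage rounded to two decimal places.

5.33%

Jonas reaches Solent along 2 paths.
Via Lumen: 58% × 6% = 3.48%.
Via Ironvale → Lumen: 88% × 35% × 6% = 1.848%.
Total: 3.48% + 1.848% = 5.328%.
Rounded: 5.33%.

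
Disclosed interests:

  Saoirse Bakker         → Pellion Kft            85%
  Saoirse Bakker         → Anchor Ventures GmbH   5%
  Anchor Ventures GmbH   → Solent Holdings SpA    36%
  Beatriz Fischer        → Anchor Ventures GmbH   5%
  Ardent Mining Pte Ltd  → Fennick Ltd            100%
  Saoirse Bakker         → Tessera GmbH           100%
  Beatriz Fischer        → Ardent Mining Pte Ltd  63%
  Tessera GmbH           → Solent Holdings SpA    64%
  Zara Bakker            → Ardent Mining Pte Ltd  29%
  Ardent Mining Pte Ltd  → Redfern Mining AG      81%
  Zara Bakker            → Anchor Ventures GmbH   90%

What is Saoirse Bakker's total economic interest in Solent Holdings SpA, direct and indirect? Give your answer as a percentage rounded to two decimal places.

Saoirse reaches Solent along 2 paths.
Via Tessera: 100% × 64% = 64%.
Via Anchor: 5% × 36% = 1.8%.
Total: 64% + 1.8% = 65.8%.
Rounded: 65.80%.

65.80%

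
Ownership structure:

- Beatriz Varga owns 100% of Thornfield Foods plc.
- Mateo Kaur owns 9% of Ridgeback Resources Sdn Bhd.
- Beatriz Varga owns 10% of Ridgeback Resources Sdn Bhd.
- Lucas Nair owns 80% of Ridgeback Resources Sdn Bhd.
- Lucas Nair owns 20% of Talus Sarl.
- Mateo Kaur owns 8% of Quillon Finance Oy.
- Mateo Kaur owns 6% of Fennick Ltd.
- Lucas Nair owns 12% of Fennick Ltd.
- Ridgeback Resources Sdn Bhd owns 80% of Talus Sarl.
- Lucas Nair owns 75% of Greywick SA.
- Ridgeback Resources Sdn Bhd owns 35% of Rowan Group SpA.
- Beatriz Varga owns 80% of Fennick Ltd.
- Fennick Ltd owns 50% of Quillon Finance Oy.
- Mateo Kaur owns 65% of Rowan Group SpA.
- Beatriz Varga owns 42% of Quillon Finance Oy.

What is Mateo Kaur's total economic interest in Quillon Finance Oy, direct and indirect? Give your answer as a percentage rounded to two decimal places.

Mateo reaches Quillon along 2 paths.
Direct stake: 8% = 8%.
Via Fennick: 6% × 50% = 3%.
Total: 8% + 3% = 11%.
Rounded: 11.00%.

11.00%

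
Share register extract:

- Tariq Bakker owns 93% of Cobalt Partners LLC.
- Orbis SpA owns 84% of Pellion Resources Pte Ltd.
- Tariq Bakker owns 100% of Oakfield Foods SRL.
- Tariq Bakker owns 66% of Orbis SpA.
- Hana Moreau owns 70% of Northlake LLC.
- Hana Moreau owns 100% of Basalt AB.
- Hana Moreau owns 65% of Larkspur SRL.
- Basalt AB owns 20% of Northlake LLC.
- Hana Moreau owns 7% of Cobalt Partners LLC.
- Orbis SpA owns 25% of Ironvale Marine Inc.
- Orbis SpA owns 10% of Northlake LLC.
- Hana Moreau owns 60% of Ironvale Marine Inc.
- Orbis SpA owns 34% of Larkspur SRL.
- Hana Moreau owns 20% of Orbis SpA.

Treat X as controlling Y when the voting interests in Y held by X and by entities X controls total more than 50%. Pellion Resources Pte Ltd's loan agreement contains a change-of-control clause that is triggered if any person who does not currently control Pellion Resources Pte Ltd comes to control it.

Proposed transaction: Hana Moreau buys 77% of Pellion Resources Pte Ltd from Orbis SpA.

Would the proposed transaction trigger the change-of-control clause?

The purchase adds only to Hana's holdings (Orbis's stake shrinks), so Hana is the only person who could newly come to control Pellion.
Hana holds 65% of Larkspur, so Hana controls Larkspur.
Hana holds 100% of Basalt, so Hana controls Basalt.
Hana and Basalt together hold 70% + 20% = 90% of Northlake, so Hana controls Northlake.
Hana holds 60% of Ironvale, so Hana controls Ironvale.
Neither Hana nor any entity Hana controls holds any voting interest in Pellion.
So before the transaction, Hana does not control Pellion.
After the purchase, Hana holds 77% of Pellion directly, and Orbis's stake falls to 7%.
Hana holds 77% of Pellion, so Hana controls Pellion.
Hana did not control Pellion before and does after, so the clause is triggered.

Yes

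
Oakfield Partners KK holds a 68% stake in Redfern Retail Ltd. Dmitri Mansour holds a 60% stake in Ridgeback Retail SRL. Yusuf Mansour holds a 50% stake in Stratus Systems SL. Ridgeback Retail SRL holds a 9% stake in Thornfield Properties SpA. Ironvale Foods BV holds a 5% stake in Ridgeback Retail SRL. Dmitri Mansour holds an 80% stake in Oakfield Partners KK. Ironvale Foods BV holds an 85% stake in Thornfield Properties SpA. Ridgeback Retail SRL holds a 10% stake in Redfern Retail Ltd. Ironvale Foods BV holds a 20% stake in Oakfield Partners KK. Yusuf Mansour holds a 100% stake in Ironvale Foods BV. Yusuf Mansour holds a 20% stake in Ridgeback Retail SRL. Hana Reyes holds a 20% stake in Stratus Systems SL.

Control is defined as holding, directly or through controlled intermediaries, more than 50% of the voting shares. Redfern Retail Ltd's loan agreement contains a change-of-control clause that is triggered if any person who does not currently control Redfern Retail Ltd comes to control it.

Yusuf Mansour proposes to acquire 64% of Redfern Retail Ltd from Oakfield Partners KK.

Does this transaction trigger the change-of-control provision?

Yes

The purchase adds only to Yusuf's holdings (Oakfield's stake shrinks), so Yusuf is the only person who could newly come to control Redfern.
Yusuf holds 100% of Ironvale, so Yusuf controls Ironvale.
Ironvale holds 85% of Thornfield, so Yusuf controls Thornfield.
Neither Yusuf nor any entity Yusuf controls holds any voting interest in Redfern.
So before the transaction, Yusuf does not control Redfern.
After the purchase, Yusuf holds 64% of Redfern directly, and Oakfield's stake falls to 4%.
Yusuf holds 64% of Redfern, so Yusuf controls Redfern.
Yusuf did not control Redfern before and does after, so the clause is triggered.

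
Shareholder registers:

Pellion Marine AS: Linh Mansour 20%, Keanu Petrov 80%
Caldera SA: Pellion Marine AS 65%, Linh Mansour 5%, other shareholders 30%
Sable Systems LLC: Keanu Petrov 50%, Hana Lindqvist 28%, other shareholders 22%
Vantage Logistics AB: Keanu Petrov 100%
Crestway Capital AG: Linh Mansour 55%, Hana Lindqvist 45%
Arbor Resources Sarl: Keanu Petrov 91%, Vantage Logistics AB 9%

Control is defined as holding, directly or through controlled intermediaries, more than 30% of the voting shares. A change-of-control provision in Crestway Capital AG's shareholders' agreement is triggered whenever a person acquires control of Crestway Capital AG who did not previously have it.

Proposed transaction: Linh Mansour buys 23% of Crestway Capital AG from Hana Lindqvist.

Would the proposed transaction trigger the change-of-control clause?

The purchase adds only to Linh's holdings (Hana's stake shrinks), so Linh is the only person who could newly come to control Crestway.
Linh holds 55% of Crestway, so Linh controls Crestway.
So Linh already controls Crestway before the transaction.
After the purchase, Linh's direct stake in Crestway rises to 55% + 23% = 78%, and Hana's stake falls to 22%.
Linh controlled Crestway already, so this is not a new person acquiring control; every other person's position is unchanged or reduced.
No new person acquires control, so the clause is not triggered.

No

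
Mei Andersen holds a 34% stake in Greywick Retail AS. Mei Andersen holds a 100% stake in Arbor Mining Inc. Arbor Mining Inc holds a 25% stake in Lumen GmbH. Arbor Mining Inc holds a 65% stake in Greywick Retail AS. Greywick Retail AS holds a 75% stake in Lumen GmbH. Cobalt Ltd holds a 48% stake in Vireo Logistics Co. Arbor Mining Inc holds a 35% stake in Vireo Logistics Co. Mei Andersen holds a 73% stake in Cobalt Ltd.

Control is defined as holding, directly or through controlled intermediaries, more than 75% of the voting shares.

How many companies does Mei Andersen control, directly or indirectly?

Mei holds 100% of Arbor, so Mei controls Arbor.
Mei and Arbor together hold 34% + 65% = 99% of Greywick, so Mei controls Greywick.
Arbor and Greywick together hold 25% + 75% = 100% of Lumen, so Mei controls Lumen.
No other company's threshold is met.
Mei controls 3 companies.

3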